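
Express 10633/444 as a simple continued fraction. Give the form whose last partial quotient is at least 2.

10633 = 23·444 + 421
444 = 1·421 + 23
421 = 18·23 + 7
23 = 3·7 + 2
7 = 3·2 + 1
2 = 2·1 + 0  (stop)
So 10633/444 = [23; 1, 18, 3, 3, 2].

[23; 1, 18, 3, 3, 2]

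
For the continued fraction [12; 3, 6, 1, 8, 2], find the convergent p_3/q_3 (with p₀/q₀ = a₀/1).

271/22

Using pₖ = aₖpₖ₋₁ + pₖ₋₂, qₖ = aₖqₖ₋₁ + qₖ₋₂ (with p₋₁=1, p₋₂=0, q₋₁=0, q₋₂=1):
  k=0: a=12, p=12, q=1
  k=1: a=3, p=37, q=3
  k=2: a=6, p=234, q=19
  k=3: a=1, p=271, q=22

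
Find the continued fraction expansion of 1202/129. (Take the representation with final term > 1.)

[9; 3, 6, 1, 5]

1202 = 9·129 + 41
129 = 3·41 + 6
41 = 6·6 + 5
6 = 1·5 + 1
5 = 5·1 + 0  (stop)
So 1202/129 = [9; 3, 6, 1, 5].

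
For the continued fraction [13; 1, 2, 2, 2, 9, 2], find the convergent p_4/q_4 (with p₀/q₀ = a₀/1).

233/17

Using pₖ = aₖpₖ₋₁ + pₖ₋₂, qₖ = aₖqₖ₋₁ + qₖ₋₂ (with p₋₁=1, p₋₂=0, q₋₁=0, q₋₂=1):
  k=0: a=13, p=13, q=1
  k=1: a=1, p=14, q=1
  k=2: a=2, p=41, q=3
  k=3: a=2, p=96, q=7
  k=4: a=2, p=233, q=17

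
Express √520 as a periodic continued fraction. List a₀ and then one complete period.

a₀ = ⌊√520⌋ = 22.

[22; 1, 4, 11, 4, 1, 44]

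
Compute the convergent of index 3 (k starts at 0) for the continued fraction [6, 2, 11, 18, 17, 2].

Using pₖ = aₖpₖ₋₁ + pₖ₋₂, qₖ = aₖqₖ₋₁ + qₖ₋₂ (with p₋₁=1, p₋₂=0, q₋₁=0, q₋₂=1):
  k=0: a=6, p=6, q=1
  k=1: a=2, p=13, q=2
  k=2: a=11, p=149, q=23
  k=3: a=18, p=2695, q=416

2695/416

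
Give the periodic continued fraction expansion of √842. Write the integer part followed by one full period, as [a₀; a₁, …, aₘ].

[29; 58]

a₀ = ⌊√842⌋ = 29.
With m₀=0, d₀=1 and mₖ₊₁ = dₖaₖ − mₖ, dₖ₊₁ = (n − mₖ₊₁²)/dₖ, aₖ₊₁ = ⌊(a₀+mₖ₊₁)/dₖ₊₁⌋:
  k=1: m=29, d=1, a=58
d=1 and a=2a₀=58 at k=1, so the next step gives (m, d) = (29, 1) again — its k=1 value — and the period has length 1.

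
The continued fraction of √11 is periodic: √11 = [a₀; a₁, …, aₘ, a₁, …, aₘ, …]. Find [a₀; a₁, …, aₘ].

[3; 3, 6]

a₀ = ⌊√11⌋ = 3.
With m₀=0, d₀=1 and mₖ₊₁ = dₖaₖ − mₖ, dₖ₊₁ = (n − mₖ₊₁²)/dₖ, aₖ₊₁ = ⌊(a₀+mₖ₊₁)/dₖ₊₁⌋:
  k=1: m=3, d=2, a=3
  k=2: m=3, d=1, a=6
d=1 and a=2a₀=6 at k=2, so the next step gives (m, d) = (3, 2) again — its k=1 value — and the period has length 2.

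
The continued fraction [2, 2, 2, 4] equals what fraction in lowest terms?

53/22

Using pₖ = aₖpₖ₋₁ + pₖ₋₂ and qₖ = aₖqₖ₋₁ + qₖ₋₂:
  k=0: a=2, p=2, q=1
  k=1: a=2, p=5, q=2
  k=2: a=2, p=12, q=5
  k=3: a=4, p=53, q=22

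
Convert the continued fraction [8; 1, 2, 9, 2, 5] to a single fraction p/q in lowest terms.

2803/323

Using pₖ = aₖpₖ₋₁ + pₖ₋₂ and qₖ = aₖqₖ₋₁ + qₖ₋₂:
  k=0: a=8, p=8, q=1
  k=1: a=1, p=9, q=1
  k=2: a=2, p=26, q=3
  k=3: a=9, p=243, q=28
  k=4: a=2, p=512, q=59
  k=5: a=5, p=2803, q=323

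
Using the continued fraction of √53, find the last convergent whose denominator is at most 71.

√53 = [7; 3, 1, 1, 3, 14, …] (period length 5).
Convergents:
  p_0/q_0 = 7/1
  p_1/q_1 = 22/3
  p_2/q_2 = 29/4
  p_3/q_3 = 51/7
  p_4/q_4 = 182/25
  p_5/q_5 = 2599/357
q_4 = 25 ≤ 71 < 357 = q_5, so the answer is 182/25.

182/25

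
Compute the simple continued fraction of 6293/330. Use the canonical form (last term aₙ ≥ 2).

[19; 14, 2, 1, 7]

6293 = 19*330 + 23
330 = 14*23 + 8
23 = 2*8 + 7
8 = 1*7 + 1
7 = 7*1 + 0  (stop)
So 6293/330 = [19; 14, 2, 1, 7].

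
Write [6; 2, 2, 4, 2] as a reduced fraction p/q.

314/49

Using pₖ = aₖpₖ₋₁ + pₖ₋₂ and qₖ = aₖqₖ₋₁ + qₖ₋₂:
  k=0: a=6, p=6, q=1
  k=1: a=2, p=13, q=2
  k=2: a=2, p=32, q=5
  k=3: a=4, p=141, q=22
  k=4: a=2, p=314, q=49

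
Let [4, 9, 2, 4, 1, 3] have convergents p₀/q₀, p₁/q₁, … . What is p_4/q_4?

427/104

Using pₖ = aₖpₖ₋₁ + pₖ₋₂, qₖ = aₖqₖ₋₁ + qₖ₋₂ (with p₋₁=1, p₋₂=0, q₋₁=0, q₋₂=1):
  k=0: a=4, p=4, q=1
  k=1: a=9, p=37, q=9
  k=2: a=2, p=78, q=19
  k=3: a=4, p=349, q=85
  k=4: a=1, p=427, q=104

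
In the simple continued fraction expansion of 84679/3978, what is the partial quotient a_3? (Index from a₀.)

17

84679 = 21·3978 + 1141   →  a_0 = 21
3978 = 3·1141 + 555   →  a_1 = 3
1141 = 2·555 + 31   →  a_2 = 2
555 = 17·31 + 28   →  a_3 = 17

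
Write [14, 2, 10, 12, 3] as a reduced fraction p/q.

11335/783

Fold from the inside: start with 3/1.
  12 + 1/3 = 37/3
  10 + 3/37 = 373/37
  2 + 37/373 = 783/373
  14 + 373/783 = 11335/783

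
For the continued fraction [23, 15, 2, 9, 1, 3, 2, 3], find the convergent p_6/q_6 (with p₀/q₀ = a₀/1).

Using pₖ = aₖpₖ₋₁ + pₖ₋₂, qₖ = aₖqₖ₋₁ + qₖ₋₂ (with p₋₁=1, p₋₂=0, q₋₁=0, q₋₂=1):
  k=0: a=23, p=23, q=1
  k=1: a=15, p=346, q=15
  k=2: a=2, p=715, q=31
  k=3: a=9, p=6781, q=294
  k=4: a=1, p=7496, q=325
  k=5: a=3, p=29269, q=1269
  k=6: a=2, p=66034, q=2863

66034/2863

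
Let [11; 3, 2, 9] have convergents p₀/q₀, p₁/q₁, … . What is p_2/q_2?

Using pₖ = aₖpₖ₋₁ + pₖ₋₂, qₖ = aₖqₖ₋₁ + qₖ₋₂ (with p₋₁=1, p₋₂=0, q₋₁=0, q₋₂=1):
  k=0: a=11, p=11, q=1
  k=1: a=3, p=34, q=3
  k=2: a=2, p=79, q=7

79/7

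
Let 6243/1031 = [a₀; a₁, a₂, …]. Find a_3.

6243 = 6·1031 + 57   →  a_0 = 6
1031 = 18·57 + 5   →  a_1 = 18
57 = 11·5 + 2   →  a_2 = 11
5 = 2·2 + 1   →  a_3 = 2

2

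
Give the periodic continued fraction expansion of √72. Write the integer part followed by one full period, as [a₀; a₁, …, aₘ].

a₀ = ⌊√72⌋ = 8.
With m₀=0, d₀=1 and mₖ₊₁ = dₖaₖ − mₖ, dₖ₊₁ = (n − mₖ₊₁²)/dₖ, aₖ₊₁ = ⌊(a₀+mₖ₊₁)/dₖ₊₁⌋:
  k=1: m=8, d=8, a=2
  k=2: m=8, d=1, a=16
d=1 and a=2a₀=16 at k=2, so the next step gives (m, d) = (8, 8) again — its k=1 value — and the period has length 2.

[8; 2, 16]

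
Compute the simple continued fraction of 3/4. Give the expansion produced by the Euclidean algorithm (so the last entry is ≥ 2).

[0; 1, 3]

3 = 0×4 + 3
4 = 1×3 + 1
3 = 3×1 + 0  (stop)
So 3/4 = [0; 1, 3].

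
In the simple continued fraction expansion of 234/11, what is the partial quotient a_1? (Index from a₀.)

3

234 = 21·11 + 3   →  a_0 = 21
11 = 3·3 + 2   →  a_1 = 3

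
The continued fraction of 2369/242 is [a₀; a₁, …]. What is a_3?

2369 = 9·242 + 191   →  a_0 = 9
242 = 1·191 + 51   →  a_1 = 1
191 = 3·51 + 38   →  a_2 = 3
51 = 1·38 + 13   →  a_3 = 1

1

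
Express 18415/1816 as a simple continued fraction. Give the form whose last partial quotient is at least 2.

18415 = 10*1816 + 255
1816 = 7*255 + 31
255 = 8*31 + 7
31 = 4*7 + 3
7 = 2*3 + 1
3 = 3*1 + 0  (stop)
So 18415/1816 = [10; 7, 8, 4, 2, 3].

[10; 7, 8, 4, 2, 3]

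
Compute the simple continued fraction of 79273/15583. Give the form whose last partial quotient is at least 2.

79273 = 5*15583 + 1358
15583 = 11*1358 + 645
1358 = 2*645 + 68
645 = 9*68 + 33
68 = 2*33 + 2
33 = 16*2 + 1
2 = 2*1 + 0  (stop)
So 79273/15583 = [5; 11, 2, 9, 2, 16, 2].

[5; 11, 2, 9, 2, 16, 2]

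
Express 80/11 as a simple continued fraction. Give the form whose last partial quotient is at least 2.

[7; 3, 1, 2]

80 = 7*11 + 3
11 = 3*3 + 2
3 = 1*2 + 1
2 = 2*1 + 0  (stop)
So 80/11 = [7; 3, 1, 2].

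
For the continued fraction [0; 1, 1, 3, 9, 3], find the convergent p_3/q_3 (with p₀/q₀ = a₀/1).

4/7

Using pₖ = aₖpₖ₋₁ + pₖ₋₂, qₖ = aₖqₖ₋₁ + qₖ₋₂ (with p₋₁=1, p₋₂=0, q₋₁=0, q₋₂=1):
  k=0: a=0, p=0, q=1
  k=1: a=1, p=1, q=1
  k=2: a=1, p=1, q=2
  k=3: a=3, p=4, q=7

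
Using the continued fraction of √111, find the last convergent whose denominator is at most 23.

√111 = [10; 1, 1, 6, 1, 1, 20, …] (period length 6).
Convergents:
  p_0/q_0 = 10/1
  p_1/q_1 = 11/1
  p_2/q_2 = 21/2
  p_3/q_3 = 137/13
  p_4/q_4 = 158/15
  p_5/q_5 = 295/28
q_4 = 15 ≤ 23 < 28 = q_5, so the answer is 158/15.

158/15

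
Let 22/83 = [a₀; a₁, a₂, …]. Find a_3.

3

22 = 0·83 + 22   →  a_0 = 0
83 = 3·22 + 17   →  a_1 = 3
22 = 1·17 + 5   →  a_2 = 1
17 = 3·5 + 2   →  a_3 = 3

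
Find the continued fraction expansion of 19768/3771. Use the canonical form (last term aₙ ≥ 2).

[5; 4, 7, 1, 2, 19, 2]

19768 = 5·3771 + 913
3771 = 4·913 + 119
913 = 7·119 + 80
119 = 1·80 + 39
80 = 2·39 + 2
39 = 19·2 + 1
2 = 2·1 + 0  (stop)
So 19768/3771 = [5; 4, 7, 1, 2, 19, 2].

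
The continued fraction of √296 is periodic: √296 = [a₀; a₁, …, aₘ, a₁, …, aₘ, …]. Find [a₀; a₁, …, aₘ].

a₀ = ⌊√296⌋ = 17.
With m₀=0, d₀=1 and mₖ₊₁ = dₖaₖ − mₖ, dₖ₊₁ = (n − mₖ₊₁²)/dₖ, aₖ₊₁ = ⌊(a₀+mₖ₊₁)/dₖ₊₁⌋:
  k=1: m=17, d=7, a=4
  k=2: m=11, d=25, a=1
  k=3: m=14, d=4, a=7
  k=4: m=14, d=25, a=1
  k=5: m=11, d=7, a=4
  k=6: m=17, d=1, a=34
d=1 and a=2a₀=34 at k=6, so the next step gives (m, d) = (17, 7) again — its k=1 value — and the period has length 6.

[17; 4, 1, 7, 1, 4, 34]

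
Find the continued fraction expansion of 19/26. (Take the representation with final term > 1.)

[0; 1, 2, 1, 2, 2]

19 = 0·26 + 19
26 = 1·19 + 7
19 = 2·7 + 5
7 = 1·5 + 2
5 = 2·2 + 1
2 = 2·1 + 0  (stop)
So 19/26 = [0; 1, 2, 1, 2, 2].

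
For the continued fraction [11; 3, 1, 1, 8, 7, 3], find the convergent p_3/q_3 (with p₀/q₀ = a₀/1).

Using pₖ = aₖpₖ₋₁ + pₖ₋₂, qₖ = aₖqₖ₋₁ + qₖ₋₂ (with p₋₁=1, p₋₂=0, q₋₁=0, q₋₂=1):
  k=0: a=11, p=11, q=1
  k=1: a=3, p=34, q=3
  k=2: a=1, p=45, q=4
  k=3: a=1, p=79, q=7

79/7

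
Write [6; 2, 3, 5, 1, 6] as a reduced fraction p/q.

Using pₖ = aₖpₖ₋₁ + pₖ₋₂ and qₖ = aₖqₖ₋₁ + qₖ₋₂:
  k=0: a=6, p=6, q=1
  k=1: a=2, p=13, q=2
  k=2: a=3, p=45, q=7
  k=3: a=5, p=238, q=37
  k=4: a=1, p=283, q=44
  k=5: a=6, p=1936, q=301

1936/301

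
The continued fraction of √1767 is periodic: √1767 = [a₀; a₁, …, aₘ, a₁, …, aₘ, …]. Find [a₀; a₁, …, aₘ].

a₀ = ⌊√1767⌋ = 42.
With m₀=0, d₀=1 and mₖ₊₁ = dₖaₖ − mₖ, dₖ₊₁ = (n − mₖ₊₁²)/dₖ, aₖ₊₁ = ⌊(a₀+mₖ₊₁)/dₖ₊₁⌋:
  k=1: m=42, d=3, a=28
  k=2: m=42, d=1, a=84
d=1 and a=2a₀=84 at k=2, so the next step gives (m, d) = (42, 3) again — its k=1 value — and the period has length 2.

[42; 28, 84]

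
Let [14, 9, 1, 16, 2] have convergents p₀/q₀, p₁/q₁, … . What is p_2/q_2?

141/10

Using pₖ = aₖpₖ₋₁ + pₖ₋₂, qₖ = aₖqₖ₋₁ + qₖ₋₂ (with p₋₁=1, p₋₂=0, q₋₁=0, q₋₂=1):
  k=0: a=14, p=14, q=1
  k=1: a=9, p=127, q=9
  k=2: a=1, p=141, q=10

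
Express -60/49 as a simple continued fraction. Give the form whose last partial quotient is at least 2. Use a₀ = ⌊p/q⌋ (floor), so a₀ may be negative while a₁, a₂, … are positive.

-60 = -2*49 + 38
49 = 1*38 + 11
38 = 3*11 + 5
11 = 2*5 + 1
5 = 5*1 + 0  (stop)
So -60/49 = [-2; 1, 3, 2, 5].

[-2; 1, 3, 2, 5]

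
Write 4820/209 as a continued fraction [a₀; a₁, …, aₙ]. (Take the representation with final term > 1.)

[23; 16, 13]

4820 = 23·209 + 13
209 = 16·13 + 1
13 = 13·1 + 0  (stop)
So 4820/209 = [23; 16, 13].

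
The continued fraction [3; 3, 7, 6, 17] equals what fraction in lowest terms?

7689/2317

Using pₖ = aₖpₖ₋₁ + pₖ₋₂ and qₖ = aₖqₖ₋₁ + qₖ₋₂:
  k=0: a=3, p=3, q=1
  k=1: a=3, p=10, q=3
  k=2: a=7, p=73, q=22
  k=3: a=6, p=448, q=135
  k=4: a=17, p=7689, q=2317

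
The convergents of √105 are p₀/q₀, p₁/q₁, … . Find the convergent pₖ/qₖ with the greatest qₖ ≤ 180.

√105 = [10; 4, 20, …] (period length 2).
Convergents:
  p_0/q_0 = 10/1
  p_1/q_1 = 41/4
  p_2/q_2 = 830/81
  p_3/q_3 = 3361/328
q_2 = 81 ≤ 180 < 328 = q_3, so the answer is 830/81.

830/81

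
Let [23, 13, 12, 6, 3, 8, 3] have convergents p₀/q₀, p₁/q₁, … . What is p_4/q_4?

69737/3022

Using pₖ = aₖpₖ₋₁ + pₖ₋₂, qₖ = aₖqₖ₋₁ + qₖ₋₂ (with p₋₁=1, p₋₂=0, q₋₁=0, q₋₂=1):
  k=0: a=23, p=23, q=1
  k=1: a=13, p=300, q=13
  k=2: a=12, p=3623, q=157
  k=3: a=6, p=22038, q=955
  k=4: a=3, p=69737, q=3022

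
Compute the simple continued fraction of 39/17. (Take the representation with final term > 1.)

39 = 2·17 + 5
17 = 3·5 + 2
5 = 2·2 + 1
2 = 2·1 + 0  (stop)
So 39/17 = [2; 3, 2, 2].

[2; 3, 2, 2]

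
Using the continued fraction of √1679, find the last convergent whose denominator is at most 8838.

137719/3361

√1679 = [40; 1, 39, 1, 80, …] (period length 4).
Convergents:
  p_0/q_0 = 40/1
  p_1/q_1 = 41/1
  p_2/q_2 = 1639/40
  p_3/q_3 = 1680/41
  p_4/q_4 = 136039/3320
  p_5/q_5 = 137719/3361
  p_6/q_6 = 5507080/134399
q_5 = 3361 ≤ 8838 < 134399 = q_6, so the answer is 137719/3361.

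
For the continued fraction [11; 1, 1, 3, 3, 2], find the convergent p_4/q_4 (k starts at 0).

266/23

Using pₖ = aₖpₖ₋₁ + pₖ₋₂, qₖ = aₖqₖ₋₁ + qₖ₋₂ (with p₋₁=1, p₋₂=0, q₋₁=0, q₋₂=1):
  k=0: a=11, p=11, q=1
  k=1: a=1, p=12, q=1
  k=2: a=1, p=23, q=2
  k=3: a=3, p=81, q=7
  k=4: a=3, p=266, q=23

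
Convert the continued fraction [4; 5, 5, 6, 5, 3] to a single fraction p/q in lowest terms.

Fold from the inside: start with 3/1.
  5 + 1/3 = 16/3
  6 + 3/16 = 99/16
  5 + 16/99 = 511/99
  5 + 99/511 = 2654/511
  4 + 511/2654 = 11127/2654

11127/2654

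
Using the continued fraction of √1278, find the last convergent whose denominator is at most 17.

√1278 = [35; 1, 2, 1, 70, …] (period length 4).
Convergents:
  p_0/q_0 = 35/1
  p_1/q_1 = 36/1
  p_2/q_2 = 107/3
  p_3/q_3 = 143/4
  p_4/q_4 = 10117/283
q_3 = 4 ≤ 17 < 283 = q_4, so the answer is 143/4.

143/4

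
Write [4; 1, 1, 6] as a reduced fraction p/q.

Using pₖ = aₖpₖ₋₁ + pₖ₋₂ and qₖ = aₖqₖ₋₁ + qₖ₋₂:
  k=0: a=4, p=4, q=1
  k=1: a=1, p=5, q=1
  k=2: a=1, p=9, q=2
  k=3: a=6, p=59, q=13

59/13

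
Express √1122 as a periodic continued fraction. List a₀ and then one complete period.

[33; 2, 66]

a₀ = ⌊√1122⌋ = 33.
With m₀=0, d₀=1 and mₖ₊₁ = dₖaₖ − mₖ, dₖ₊₁ = (n − mₖ₊₁²)/dₖ, aₖ₊₁ = ⌊(a₀+mₖ₊₁)/dₖ₊₁⌋:
  k=1: m=33, d=33, a=2
  k=2: m=33, d=1, a=66
d=1 and a=2a₀=66 at k=2, so the next step gives (m, d) = (33, 33) again — its k=1 value — and the period has length 2.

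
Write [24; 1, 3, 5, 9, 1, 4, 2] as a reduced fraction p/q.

57249/2312

Using pₖ = aₖpₖ₋₁ + pₖ₋₂ and qₖ = aₖqₖ₋₁ + qₖ₋₂:
  k=0: a=24, p=24, q=1
  k=1: a=1, p=25, q=1
  k=2: a=3, p=99, q=4
  k=3: a=5, p=520, q=21
  k=4: a=9, p=4779, q=193
  k=5: a=1, p=5299, q=214
  k=6: a=4, p=25975, q=1049
  k=7: a=2, p=57249, q=2312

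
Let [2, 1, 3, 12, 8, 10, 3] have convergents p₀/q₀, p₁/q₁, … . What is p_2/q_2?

Using pₖ = aₖpₖ₋₁ + pₖ₋₂, qₖ = aₖqₖ₋₁ + qₖ₋₂ (with p₋₁=1, p₋₂=0, q₋₁=0, q₋₂=1):
  k=0: a=2, p=2, q=1
  k=1: a=1, p=3, q=1
  k=2: a=3, p=11, q=4

11/4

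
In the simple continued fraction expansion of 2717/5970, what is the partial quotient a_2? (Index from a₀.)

2717 = 0·5970 + 2717   →  a_0 = 0
5970 = 2·2717 + 536   →  a_1 = 2
2717 = 5·536 + 37   →  a_2 = 5

5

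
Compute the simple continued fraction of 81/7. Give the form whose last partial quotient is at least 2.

[11; 1, 1, 3]

81 = 11×7 + 4
7 = 1×4 + 3
4 = 1×3 + 1
3 = 3×1 + 0  (stop)
So 81/7 = [11; 1, 1, 3].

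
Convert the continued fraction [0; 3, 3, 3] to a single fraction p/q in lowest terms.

10/33

Using pₖ = aₖpₖ₋₁ + pₖ₋₂ and qₖ = aₖqₖ₋₁ + qₖ₋₂:
  k=0: a=0, p=0, q=1
  k=1: a=3, p=1, q=3
  k=2: a=3, p=3, q=10
  k=3: a=3, p=10, q=33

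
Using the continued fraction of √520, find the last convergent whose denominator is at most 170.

√520 = [22; 1, 4, 11, 4, 1, 44, …] (period length 6).
Convergents:
  p_0/q_0 = 22/1
  p_1/q_1 = 23/1
  p_2/q_2 = 114/5
  p_3/q_3 = 1277/56
  p_4/q_4 = 5222/229
q_3 = 56 ≤ 170 < 229 = q_4, so the answer is 1277/56.

1277/56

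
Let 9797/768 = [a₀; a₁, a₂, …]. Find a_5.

9797 = 12·768 + 581   →  a_0 = 12
768 = 1·581 + 187   →  a_1 = 1
581 = 3·187 + 20   →  a_2 = 3
187 = 9·20 + 7   →  a_3 = 9
20 = 2·7 + 6   →  a_4 = 2
7 = 1·6 + 1   →  a_5 = 1

1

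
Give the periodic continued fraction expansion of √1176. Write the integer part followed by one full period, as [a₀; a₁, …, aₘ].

[34; 3, 2, 2, 2, 3, 68]

a₀ = ⌊√1176⌋ = 34.
With m₀=0, d₀=1 and mₖ₊₁ = dₖaₖ − mₖ, dₖ₊₁ = (n − mₖ₊₁²)/dₖ, aₖ₊₁ = ⌊(a₀+mₖ₊₁)/dₖ₊₁⌋:
  k=1: m=34, d=20, a=3
  k=2: m=26, d=25, a=2
  k=3: m=24, d=24, a=2
  k=4: m=24, d=25, a=2
  k=5: m=26, d=20, a=3
  k=6: m=34, d=1, a=68
d=1 and a=2a₀=68 at k=6, so the next step gives (m, d) = (34, 20) again — its k=1 value — and the period has length 6.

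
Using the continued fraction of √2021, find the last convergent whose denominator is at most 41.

989/22

√2021 = [44; 1, 21, 2, 21, 1, 88, …] (period length 6).
Convergents:
  p_0/q_0 = 44/1
  p_1/q_1 = 45/1
  p_2/q_2 = 989/22
  p_3/q_3 = 2023/45
q_2 = 22 ≤ 41 < 45 = q_3, so the answer is 989/22.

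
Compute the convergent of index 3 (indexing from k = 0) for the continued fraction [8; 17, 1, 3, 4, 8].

572/71

Using pₖ = aₖpₖ₋₁ + pₖ₋₂, qₖ = aₖqₖ₋₁ + qₖ₋₂ (with p₋₁=1, p₋₂=0, q₋₁=0, q₋₂=1):
  k=0: a=8, p=8, q=1
  k=1: a=17, p=137, q=17
  k=2: a=1, p=145, q=18
  k=3: a=3, p=572, q=71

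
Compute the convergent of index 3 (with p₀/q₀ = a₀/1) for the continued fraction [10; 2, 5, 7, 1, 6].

Using pₖ = aₖpₖ₋₁ + pₖ₋₂, qₖ = aₖqₖ₋₁ + qₖ₋₂ (with p₋₁=1, p₋₂=0, q₋₁=0, q₋₂=1):
  k=0: a=10, p=10, q=1
  k=1: a=2, p=21, q=2
  k=2: a=5, p=115, q=11
  k=3: a=7, p=826, q=79

826/79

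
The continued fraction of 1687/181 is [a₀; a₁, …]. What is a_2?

8

1687 = 9·181 + 58   →  a_0 = 9
181 = 3·58 + 7   →  a_1 = 3
58 = 8·7 + 2   →  a_2 = 8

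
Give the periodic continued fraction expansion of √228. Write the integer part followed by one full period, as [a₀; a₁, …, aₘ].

a₀ = ⌊√228⌋ = 15.
With m₀=0, d₀=1 and mₖ₊₁ = dₖaₖ − mₖ, dₖ₊₁ = (n − mₖ₊₁²)/dₖ, aₖ₊₁ = ⌊(a₀+mₖ₊₁)/dₖ₊₁⌋:
  k=1: m=15, d=3, a=10
  k=2: m=15, d=1, a=30
d=1 and a=2a₀=30 at k=2, so the next step gives (m, d) = (15, 3) again — its k=1 value — and the period has length 2.

[15; 10, 30]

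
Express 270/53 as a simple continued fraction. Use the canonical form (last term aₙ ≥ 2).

[5; 10, 1, 1, 2]

270 = 5·53 + 5
53 = 10·5 + 3
5 = 1·3 + 2
3 = 1·2 + 1
2 = 2·1 + 0  (stop)
So 270/53 = [5; 10, 1, 1, 2].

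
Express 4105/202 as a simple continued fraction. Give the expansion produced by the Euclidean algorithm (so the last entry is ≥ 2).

4105 = 20·202 + 65
202 = 3·65 + 7
65 = 9·7 + 2
7 = 3·2 + 1
2 = 2·1 + 0  (stop)
So 4105/202 = [20; 3, 9, 3, 2].

[20; 3, 9, 3, 2]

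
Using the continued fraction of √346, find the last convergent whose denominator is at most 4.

√346 = [18; 1, 1, 1, 1, 36, …] (period length 5).
Convergents:
  p_0/q_0 = 18/1
  p_1/q_1 = 19/1
  p_2/q_2 = 37/2
  p_3/q_3 = 56/3
  p_4/q_4 = 93/5
q_3 = 3 ≤ 4 < 5 = q_4, so the answer is 56/3.

56/3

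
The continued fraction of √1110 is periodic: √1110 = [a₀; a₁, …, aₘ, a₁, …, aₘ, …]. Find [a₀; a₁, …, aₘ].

[33; 3, 6, 3, 66]

a₀ = ⌊√1110⌋ = 33.
With m₀=0, d₀=1 and mₖ₊₁ = dₖaₖ − mₖ, dₖ₊₁ = (n − mₖ₊₁²)/dₖ, aₖ₊₁ = ⌊(a₀+mₖ₊₁)/dₖ₊₁⌋:
  k=1: m=33, d=21, a=3
  k=2: m=30, d=10, a=6
  k=3: m=30, d=21, a=3
  k=4: m=33, d=1, a=66
d=1 and a=2a₀=66 at k=4, so the next step gives (m, d) = (33, 21) again — its k=1 value — and the period has length 4.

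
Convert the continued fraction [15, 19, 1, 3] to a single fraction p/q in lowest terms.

Fold from the inside: start with 3/1.
  1 + 1/3 = 4/3
  19 + 3/4 = 79/4
  15 + 4/79 = 1189/79

1189/79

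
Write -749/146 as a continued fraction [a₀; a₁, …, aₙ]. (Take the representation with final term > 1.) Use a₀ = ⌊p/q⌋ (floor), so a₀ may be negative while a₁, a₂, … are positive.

[-6; 1, 6, 1, 2, 6]

-749 = -6×146 + 127
146 = 1×127 + 19
127 = 6×19 + 13
19 = 1×13 + 6
13 = 2×6 + 1
6 = 6×1 + 0  (stop)
So -749/146 = [-6; 1, 6, 1, 2, 6].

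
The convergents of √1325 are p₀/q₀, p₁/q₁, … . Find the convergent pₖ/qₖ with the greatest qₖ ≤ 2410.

66249/1820

√1325 = [36; 2, 2, 72, …] (period length 3).
Convergents:
  p_0/q_0 = 36/1
  p_1/q_1 = 73/2
  p_2/q_2 = 182/5
  p_3/q_3 = 13177/362
  p_4/q_4 = 26536/729
  p_5/q_5 = 66249/1820
  p_6/q_6 = 4796464/131769
q_5 = 1820 ≤ 2410 < 131769 = q_6, so the answer is 66249/1820.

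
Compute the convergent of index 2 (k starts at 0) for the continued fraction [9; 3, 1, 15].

Using pₖ = aₖpₖ₋₁ + pₖ₋₂, qₖ = aₖqₖ₋₁ + qₖ₋₂ (with p₋₁=1, p₋₂=0, q₋₁=0, q₋₂=1):
  k=0: a=9, p=9, q=1
  k=1: a=3, p=28, q=3
  k=2: a=1, p=37, q=4

37/4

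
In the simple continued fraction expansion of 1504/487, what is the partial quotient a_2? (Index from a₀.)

1504 = 3·487 + 43   →  a_0 = 3
487 = 11·43 + 14   →  a_1 = 11
43 = 3·14 + 1   →  a_2 = 3

3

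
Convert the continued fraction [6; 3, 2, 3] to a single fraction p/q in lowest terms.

Using pₖ = aₖpₖ₋₁ + pₖ₋₂ and qₖ = aₖqₖ₋₁ + qₖ₋₂:
  k=0: a=6, p=6, q=1
  k=1: a=3, p=19, q=3
  k=2: a=2, p=44, q=7
  k=3: a=3, p=151, q=24

151/24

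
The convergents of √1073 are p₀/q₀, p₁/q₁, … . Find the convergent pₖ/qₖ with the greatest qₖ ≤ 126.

1212/37

√1073 = [32; 1, 3, 9, 9, 3, 1, 64, …] (period length 7).
Convergents:
  p_0/q_0 = 32/1
  p_1/q_1 = 33/1
  p_2/q_2 = 131/4
  p_3/q_3 = 1212/37
  p_4/q_4 = 11039/337
q_3 = 37 ≤ 126 < 337 = q_4, so the answer is 1212/37.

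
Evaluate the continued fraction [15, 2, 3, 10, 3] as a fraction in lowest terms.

Using pₖ = aₖpₖ₋₁ + pₖ₋₂ and qₖ = aₖqₖ₋₁ + qₖ₋₂:
  k=0: a=15, p=15, q=1
  k=1: a=2, p=31, q=2
  k=2: a=3, p=108, q=7
  k=3: a=10, p=1111, q=72
  k=4: a=3, p=3441, q=223

3441/223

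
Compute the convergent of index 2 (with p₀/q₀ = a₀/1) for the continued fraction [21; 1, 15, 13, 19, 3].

351/16

Using pₖ = aₖpₖ₋₁ + pₖ₋₂, qₖ = aₖqₖ₋₁ + qₖ₋₂ (with p₋₁=1, p₋₂=0, q₋₁=0, q₋₂=1):
  k=0: a=21, p=21, q=1
  k=1: a=1, p=22, q=1
  k=2: a=15, p=351, q=16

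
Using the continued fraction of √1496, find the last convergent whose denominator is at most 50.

√1496 = [38; 1, 2, 9, 2, 1, 76, …] (period length 6).
Convergents:
  p_0/q_0 = 38/1
  p_1/q_1 = 39/1
  p_2/q_2 = 116/3
  p_3/q_3 = 1083/28
  p_4/q_4 = 2282/59
q_3 = 28 ≤ 50 < 59 = q_4, so the answer is 1083/28.

1083/28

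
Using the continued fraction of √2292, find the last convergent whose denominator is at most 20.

√2292 = [47; 1, 6, 1, 94, …] (period length 4).
Convergents:
  p_0/q_0 = 47/1
  p_1/q_1 = 48/1
  p_2/q_2 = 335/7
  p_3/q_3 = 383/8
  p_4/q_4 = 36337/759
q_3 = 8 ≤ 20 < 759 = q_4, so the answer is 383/8.

383/8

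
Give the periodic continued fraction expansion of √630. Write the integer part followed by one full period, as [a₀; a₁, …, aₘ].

a₀ = ⌊√630⌋ = 25.

[25; 10, 50]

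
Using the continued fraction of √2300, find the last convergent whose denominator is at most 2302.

109297/2279

√2300 = [47; 1, 22, 1, 94, …] (period length 4).
Convergents:
  p_0/q_0 = 47/1
  p_1/q_1 = 48/1
  p_2/q_2 = 1103/23
  p_3/q_3 = 1151/24
  p_4/q_4 = 109297/2279
  p_5/q_5 = 110448/2303
q_4 = 2279 ≤ 2302 < 2303 = q_5, so the answer is 109297/2279.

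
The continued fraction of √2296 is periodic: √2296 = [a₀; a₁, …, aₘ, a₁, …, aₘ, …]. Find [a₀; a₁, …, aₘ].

a₀ = ⌊√2296⌋ = 47.
With m₀=0, d₀=1 and mₖ₊₁ = dₖaₖ − mₖ, dₖ₊₁ = (n − mₖ₊₁²)/dₖ, aₖ₊₁ = ⌊(a₀+mₖ₊₁)/dₖ₊₁⌋:
  k=1: m=47, d=87, a=1
  k=2: m=40, d=8, a=10
  k=3: m=40, d=87, a=1
  k=4: m=47, d=1, a=94
d=1 and a=2a₀=94 at k=4, so the next step gives (m, d) = (47, 87) again — its k=1 value — and the period has length 4.

[47; 1, 10, 1, 94]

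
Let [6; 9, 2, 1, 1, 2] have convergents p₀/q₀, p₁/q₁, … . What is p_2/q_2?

Using pₖ = aₖpₖ₋₁ + pₖ₋₂, qₖ = aₖqₖ₋₁ + qₖ₋₂ (with p₋₁=1, p₋₂=0, q₋₁=0, q₋₂=1):
  k=0: a=6, p=6, q=1
  k=1: a=9, p=55, q=9
  k=2: a=2, p=116, q=19

116/19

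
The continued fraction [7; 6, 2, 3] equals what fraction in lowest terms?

Fold from the inside: start with 3/1.
  2 + 1/3 = 7/3
  6 + 3/7 = 45/7
  7 + 7/45 = 322/45

322/45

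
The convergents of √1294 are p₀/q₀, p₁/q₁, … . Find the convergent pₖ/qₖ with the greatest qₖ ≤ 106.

1295/36

√1294 = [35; 1, 34, 1, 70, …] (period length 4).
Convergents:
  p_0/q_0 = 35/1
  p_1/q_1 = 36/1
  p_2/q_2 = 1259/35
  p_3/q_3 = 1295/36
  p_4/q_4 = 91909/2555
q_3 = 36 ≤ 106 < 2555 = q_4, so the answer is 1295/36.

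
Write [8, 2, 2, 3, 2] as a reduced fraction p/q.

328/39

Fold from the inside: start with 2/1.
  3 + 1/2 = 7/2
  2 + 2/7 = 16/7
  2 + 7/16 = 39/16
  8 + 16/39 = 328/39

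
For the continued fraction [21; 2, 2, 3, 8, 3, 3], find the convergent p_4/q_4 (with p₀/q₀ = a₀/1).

Using pₖ = aₖpₖ₋₁ + pₖ₋₂, qₖ = aₖqₖ₋₁ + qₖ₋₂ (with p₋₁=1, p₋₂=0, q₋₁=0, q₋₂=1):
  k=0: a=21, p=21, q=1
  k=1: a=2, p=43, q=2
  k=2: a=2, p=107, q=5
  k=3: a=3, p=364, q=17
  k=4: a=8, p=3019, q=141

3019/141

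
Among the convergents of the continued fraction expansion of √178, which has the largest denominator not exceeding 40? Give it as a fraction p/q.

507/38

√178 = [13; 2, 1, 12, 1, 2, 26, …] (period length 6).
Convergents:
  p_0/q_0 = 13/1
  p_1/q_1 = 27/2
  p_2/q_2 = 40/3
  p_3/q_3 = 507/38
  p_4/q_4 = 547/41
q_3 = 38 ≤ 40 < 41 = q_4, so the answer is 507/38.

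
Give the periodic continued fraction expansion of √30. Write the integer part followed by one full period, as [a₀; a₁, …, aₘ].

[5; 2, 10]

a₀ = ⌊√30⌋ = 5.
With m₀=0, d₀=1 and mₖ₊₁ = dₖaₖ − mₖ, dₖ₊₁ = (n − mₖ₊₁²)/dₖ, aₖ₊₁ = ⌊(a₀+mₖ₊₁)/dₖ₊₁⌋:
  k=1: m=5, d=5, a=2
  k=2: m=5, d=1, a=10
d=1 and a=2a₀=10 at k=2, so the next step gives (m, d) = (5, 5) again — its k=1 value — and the period has length 2.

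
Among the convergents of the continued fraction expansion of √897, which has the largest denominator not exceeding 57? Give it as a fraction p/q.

599/20

√897 = [29; 1, 18, 1, 58, …] (period length 4).
Convergents:
  p_0/q_0 = 29/1
  p_1/q_1 = 30/1
  p_2/q_2 = 569/19
  p_3/q_3 = 599/20
  p_4/q_4 = 35311/1179
q_3 = 20 ≤ 57 < 1179 = q_4, so the answer is 599/20.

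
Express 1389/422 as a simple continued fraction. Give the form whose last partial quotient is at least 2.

1389 = 3*422 + 123
422 = 3*123 + 53
123 = 2*53 + 17
53 = 3*17 + 2
17 = 8*2 + 1
2 = 2*1 + 0  (stop)
So 1389/422 = [3; 3, 2, 3, 8, 2].

[3; 3, 2, 3, 8, 2]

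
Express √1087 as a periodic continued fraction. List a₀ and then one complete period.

a₀ = ⌊√1087⌋ = 32.
With m₀=0, d₀=1 and mₖ₊₁ = dₖaₖ − mₖ, dₖ₊₁ = (n − mₖ₊₁²)/dₖ, aₖ₊₁ = ⌊(a₀+mₖ₊₁)/dₖ₊₁⌋:
  k=1: m=32, d=63, a=1
  k=2: m=31, d=2, a=31
  k=3: m=31, d=63, a=1
  k=4: m=32, d=1, a=64
d=1 and a=2a₀=64 at k=4, so the next step gives (m, d) = (32, 63) again — its k=1 value — and the period has length 4.

[32; 1, 31, 1, 64]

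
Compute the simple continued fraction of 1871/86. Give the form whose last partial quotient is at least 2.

1871 = 21×86 + 65
86 = 1×65 + 21
65 = 3×21 + 2
21 = 10×2 + 1
2 = 2×1 + 0  (stop)
So 1871/86 = [21; 1, 3, 10, 2].

[21; 1, 3, 10, 2]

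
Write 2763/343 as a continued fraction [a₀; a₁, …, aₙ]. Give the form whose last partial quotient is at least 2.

2763 = 8*343 + 19
343 = 18*19 + 1
19 = 19*1 + 0  (stop)
So 2763/343 = [8; 18, 19].

[8; 18, 19]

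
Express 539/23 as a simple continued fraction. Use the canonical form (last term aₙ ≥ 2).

[23; 2, 3, 3]

539 = 23*23 + 10
23 = 2*10 + 3
10 = 3*3 + 1
3 = 3*1 + 0  (stop)
So 539/23 = [23; 2, 3, 3].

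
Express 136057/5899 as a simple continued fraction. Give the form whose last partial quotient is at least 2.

136057 = 23×5899 + 380
5899 = 15×380 + 199
380 = 1×199 + 181
199 = 1×181 + 18
181 = 10×18 + 1
18 = 18×1 + 0  (stop)
So 136057/5899 = [23; 15, 1, 1, 10, 18].

[23; 15, 1, 1, 10, 18]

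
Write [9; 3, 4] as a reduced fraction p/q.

Fold from the inside: start with 4/1.
  3 + 1/4 = 13/4
  9 + 4/13 = 121/13

121/13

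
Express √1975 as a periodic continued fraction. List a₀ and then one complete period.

[44; 2, 3, 1, 2, 1, 3, 2, 88]

a₀ = ⌊√1975⌋ = 44.
With m₀=0, d₀=1 and mₖ₊₁ = dₖaₖ − mₖ, dₖ₊₁ = (n − mₖ₊₁²)/dₖ, aₖ₊₁ = ⌊(a₀+mₖ₊₁)/dₖ₊₁⌋:
  k=1: m=44, d=39, a=2
  k=2: m=34, d=21, a=3
  k=3: m=29, d=54, a=1
  k=4: m=25, d=25, a=2
  k=5: m=25, d=54, a=1
  k=6: m=29, d=21, a=3
  k=7: m=34, d=39, a=2
  k=8: m=44, d=1, a=88
d=1 and a=2a₀=88 at k=8, so the next step gives (m, d) = (44, 39) again — its k=1 value — and the period has length 8.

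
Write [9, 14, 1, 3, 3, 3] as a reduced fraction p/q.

Fold from the inside: start with 3/1.
  3 + 1/3 = 10/3
  3 + 3/10 = 33/10
  1 + 10/33 = 43/33
  14 + 33/43 = 635/43
  9 + 43/635 = 5758/635

5758/635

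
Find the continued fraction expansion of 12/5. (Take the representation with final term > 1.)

[2; 2, 2]

12 = 2·5 + 2
5 = 2·2 + 1
2 = 2·1 + 0  (stop)
So 12/5 = [2; 2, 2].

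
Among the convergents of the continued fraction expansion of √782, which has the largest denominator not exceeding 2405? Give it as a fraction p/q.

√782 = [27; 1, 26, 1, 54, …] (period length 4).
Convergents:
  p_0/q_0 = 27/1
  p_1/q_1 = 28/1
  p_2/q_2 = 755/27
  p_3/q_3 = 783/28
  p_4/q_4 = 43037/1539
  p_5/q_5 = 43820/1567
  p_6/q_6 = 1182357/42281
q_5 = 1567 ≤ 2405 < 42281 = q_6, so the answer is 43820/1567.

43820/1567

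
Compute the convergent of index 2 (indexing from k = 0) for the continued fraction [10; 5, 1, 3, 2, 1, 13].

61/6

Using pₖ = aₖpₖ₋₁ + pₖ₋₂, qₖ = aₖqₖ₋₁ + qₖ₋₂ (with p₋₁=1, p₋₂=0, q₋₁=0, q₋₂=1):
  k=0: a=10, p=10, q=1
  k=1: a=5, p=51, q=5
  k=2: a=1, p=61, q=6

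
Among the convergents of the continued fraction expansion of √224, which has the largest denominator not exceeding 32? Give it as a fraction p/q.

449/30

√224 = [14; 1, 28, …] (period length 2).
Convergents:
  p_0/q_0 = 14/1
  p_1/q_1 = 15/1
  p_2/q_2 = 434/29
  p_3/q_3 = 449/30
  p_4/q_4 = 13006/869
q_3 = 30 ≤ 32 < 869 = q_4, so the answer is 449/30.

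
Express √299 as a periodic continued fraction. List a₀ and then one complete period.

a₀ = ⌊√299⌋ = 17.
With m₀=0, d₀=1 and mₖ₊₁ = dₖaₖ − mₖ, dₖ₊₁ = (n − mₖ₊₁²)/dₖ, aₖ₊₁ = ⌊(a₀+mₖ₊₁)/dₖ₊₁⌋:
  k=1: m=17, d=10, a=3
  k=2: m=13, d=13, a=2
  k=3: m=13, d=10, a=3
  k=4: m=17, d=1, a=34
d=1 and a=2a₀=34 at k=4, so the next step gives (m, d) = (17, 10) again — its k=1 value — and the period has length 4.

[17; 3, 2, 3, 34]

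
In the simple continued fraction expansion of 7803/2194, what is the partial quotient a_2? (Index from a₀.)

1

7803 = 3·2194 + 1221   →  a_0 = 3
2194 = 1·1221 + 973   →  a_1 = 1
1221 = 1·973 + 248   →  a_2 = 1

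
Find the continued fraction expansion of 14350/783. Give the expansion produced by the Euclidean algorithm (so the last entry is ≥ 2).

14350 = 18×783 + 256
783 = 3×256 + 15
256 = 17×15 + 1
15 = 15×1 + 0  (stop)
So 14350/783 = [18; 3, 17, 15].

[18; 3, 17, 15]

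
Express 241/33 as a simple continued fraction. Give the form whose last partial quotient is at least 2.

[7; 3, 3, 3]

241 = 7·33 + 10
33 = 3·10 + 3
10 = 3·3 + 1
3 = 3·1 + 0  (stop)
So 241/33 = [7; 3, 3, 3].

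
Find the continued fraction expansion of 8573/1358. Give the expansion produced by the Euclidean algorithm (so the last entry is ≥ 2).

8573 = 6*1358 + 425
1358 = 3*425 + 83
425 = 5*83 + 10
83 = 8*10 + 3
10 = 3*3 + 1
3 = 3*1 + 0  (stop)
So 8573/1358 = [6; 3, 5, 8, 3, 3].

[6; 3, 5, 8, 3, 3]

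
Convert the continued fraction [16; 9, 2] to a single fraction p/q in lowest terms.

306/19

Using pₖ = aₖpₖ₋₁ + pₖ₋₂ and qₖ = aₖqₖ₋₁ + qₖ₋₂:
  k=0: a=16, p=16, q=1
  k=1: a=9, p=145, q=9
  k=2: a=2, p=306, q=19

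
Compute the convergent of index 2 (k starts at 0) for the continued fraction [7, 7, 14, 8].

Using pₖ = aₖpₖ₋₁ + pₖ₋₂, qₖ = aₖqₖ₋₁ + qₖ₋₂ (with p₋₁=1, p₋₂=0, q₋₁=0, q₋₂=1):
  k=0: a=7, p=7, q=1
  k=1: a=7, p=50, q=7
  k=2: a=14, p=707, q=99

707/99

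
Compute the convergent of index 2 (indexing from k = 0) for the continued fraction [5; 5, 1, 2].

31/6

Using pₖ = aₖpₖ₋₁ + pₖ₋₂, qₖ = aₖqₖ₋₁ + qₖ₋₂ (with p₋₁=1, p₋₂=0, q₋₁=0, q₋₂=1):
  k=0: a=5, p=5, q=1
  k=1: a=5, p=26, q=5
  k=2: a=1, p=31, q=6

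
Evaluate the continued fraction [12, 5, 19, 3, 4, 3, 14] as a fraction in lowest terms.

715117/58626

Fold from the inside: start with 14/1.
  3 + 1/14 = 43/14
  4 + 14/43 = 186/43
  3 + 43/186 = 601/186
  19 + 186/601 = 11605/601
  5 + 601/11605 = 58626/11605
  12 + 11605/58626 = 715117/58626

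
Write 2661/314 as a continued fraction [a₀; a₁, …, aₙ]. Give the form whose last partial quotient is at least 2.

2661 = 8×314 + 149
314 = 2×149 + 16
149 = 9×16 + 5
16 = 3×5 + 1
5 = 5×1 + 0  (stop)
So 2661/314 = [8; 2, 9, 3, 5].

[8; 2, 9, 3, 5]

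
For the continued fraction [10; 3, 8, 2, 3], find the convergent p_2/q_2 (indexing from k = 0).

Using pₖ = aₖpₖ₋₁ + pₖ₋₂, qₖ = aₖqₖ₋₁ + qₖ₋₂ (with p₋₁=1, p₋₂=0, q₋₁=0, q₋₂=1):
  k=0: a=10, p=10, q=1
  k=1: a=3, p=31, q=3
  k=2: a=8, p=258, q=25

258/25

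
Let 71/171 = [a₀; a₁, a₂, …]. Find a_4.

4

71 = 0·171 + 71   →  a_0 = 0
171 = 2·71 + 29   →  a_1 = 2
71 = 2·29 + 13   →  a_2 = 2
29 = 2·13 + 3   →  a_3 = 2
13 = 4·3 + 1   →  a_4 = 4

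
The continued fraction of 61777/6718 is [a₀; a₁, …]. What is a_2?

61777 = 9·6718 + 1315   →  a_0 = 9
6718 = 5·1315 + 143   →  a_1 = 5
1315 = 9·143 + 28   →  a_2 = 9

9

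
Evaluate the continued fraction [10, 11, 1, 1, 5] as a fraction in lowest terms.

Using pₖ = aₖpₖ₋₁ + pₖ₋₂ and qₖ = aₖqₖ₋₁ + qₖ₋₂:
  k=0: a=10, p=10, q=1
  k=1: a=11, p=111, q=11
  k=2: a=1, p=121, q=12
  k=3: a=1, p=232, q=23
  k=4: a=5, p=1281, q=127

1281/127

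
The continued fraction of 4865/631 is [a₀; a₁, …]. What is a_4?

4

4865 = 7·631 + 448   →  a_0 = 7
631 = 1·448 + 183   →  a_1 = 1
448 = 2·183 + 82   →  a_2 = 2
183 = 2·82 + 19   →  a_3 = 2
82 = 4·19 + 6   →  a_4 = 4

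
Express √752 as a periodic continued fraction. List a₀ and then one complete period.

a₀ = ⌊√752⌋ = 27.

[27; 2, 2, 1, 2, 1, 2, 2, 54]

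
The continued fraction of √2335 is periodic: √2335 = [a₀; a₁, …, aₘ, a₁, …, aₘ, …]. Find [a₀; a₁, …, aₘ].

[48; 3, 9, 3, 96]

a₀ = ⌊√2335⌋ = 48.
With m₀=0, d₀=1 and mₖ₊₁ = dₖaₖ − mₖ, dₖ₊₁ = (n − mₖ₊₁²)/dₖ, aₖ₊₁ = ⌊(a₀+mₖ₊₁)/dₖ₊₁⌋:
  k=1: m=48, d=31, a=3
  k=2: m=45, d=10, a=9
  k=3: m=45, d=31, a=3
  k=4: m=48, d=1, a=96
d=1 and a=2a₀=96 at k=4, so the next step gives (m, d) = (48, 31) again — its k=1 value — and the period has length 4.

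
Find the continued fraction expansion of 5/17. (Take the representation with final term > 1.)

5 = 0·17 + 5
17 = 3·5 + 2
5 = 2·2 + 1
2 = 2·1 + 0  (stop)
So 5/17 = [0; 3, 2, 2].

[0; 3, 2, 2]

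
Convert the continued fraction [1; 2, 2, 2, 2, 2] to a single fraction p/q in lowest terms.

99/70

Fold from the inside: start with 2/1.
  2 + 1/2 = 5/2
  2 + 2/5 = 12/5
  2 + 5/12 = 29/12
  2 + 12/29 = 70/29
  1 + 29/70 = 99/70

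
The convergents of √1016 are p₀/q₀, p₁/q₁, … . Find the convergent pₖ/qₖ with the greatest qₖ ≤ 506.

16033/503

√1016 = [31; 1, 6, 1, 62, …] (period length 4).
Convergents:
  p_0/q_0 = 31/1
  p_1/q_1 = 32/1
  p_2/q_2 = 223/7
  p_3/q_3 = 255/8
  p_4/q_4 = 16033/503
  p_5/q_5 = 16288/511
q_4 = 503 ≤ 506 < 511 = q_5, so the answer is 16033/503.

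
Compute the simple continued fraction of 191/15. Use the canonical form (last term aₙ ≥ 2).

191 = 12×15 + 11
15 = 1×11 + 4
11 = 2×4 + 3
4 = 1×3 + 1
3 = 3×1 + 0  (stop)
So 191/15 = [12; 1, 2, 1, 3].

[12; 1, 2, 1, 3]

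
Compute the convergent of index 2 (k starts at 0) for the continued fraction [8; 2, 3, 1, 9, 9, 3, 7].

Using pₖ = aₖpₖ₋₁ + pₖ₋₂, qₖ = aₖqₖ₋₁ + qₖ₋₂ (with p₋₁=1, p₋₂=0, q₋₁=0, q₋₂=1):
  k=0: a=8, p=8, q=1
  k=1: a=2, p=17, q=2
  k=2: a=3, p=59, q=7

59/7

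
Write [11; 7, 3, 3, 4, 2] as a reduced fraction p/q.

Fold from the inside: start with 2/1.
  4 + 1/2 = 9/2
  3 + 2/9 = 29/9
  3 + 9/29 = 96/29
  7 + 29/96 = 701/96
  11 + 96/701 = 7807/701

7807/701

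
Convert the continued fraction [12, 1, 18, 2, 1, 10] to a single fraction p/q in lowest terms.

Fold from the inside: start with 10/1.
  1 + 1/10 = 11/10
  2 + 10/11 = 32/11
  18 + 11/32 = 587/32
  1 + 32/587 = 619/587
  12 + 587/619 = 8015/619

8015/619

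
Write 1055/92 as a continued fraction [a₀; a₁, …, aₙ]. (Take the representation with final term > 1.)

[11; 2, 7, 6]

1055 = 11×92 + 43
92 = 2×43 + 6
43 = 7×6 + 1
6 = 6×1 + 0  (stop)
So 1055/92 = [11; 2, 7, 6].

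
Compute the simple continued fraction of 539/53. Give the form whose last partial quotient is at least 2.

539 = 10·53 + 9
53 = 5·9 + 8
9 = 1·8 + 1
8 = 8·1 + 0  (stop)
So 539/53 = [10; 5, 1, 8].

[10; 5, 1, 8]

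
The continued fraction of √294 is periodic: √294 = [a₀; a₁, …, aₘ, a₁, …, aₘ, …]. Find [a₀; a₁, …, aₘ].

a₀ = ⌊√294⌋ = 17.
With m₀=0, d₀=1 and mₖ₊₁ = dₖaₖ − mₖ, dₖ₊₁ = (n − mₖ₊₁²)/dₖ, aₖ₊₁ = ⌊(a₀+mₖ₊₁)/dₖ₊₁⌋:
  k=1: m=17, d=5, a=6
  k=2: m=13, d=25, a=1
  k=3: m=12, d=6, a=4
  k=4: m=12, d=25, a=1
  k=5: m=13, d=5, a=6
  k=6: m=17, d=1, a=34
d=1 and a=2a₀=34 at k=6, so the next step gives (m, d) = (17, 5) again — its k=1 value — and the period has length 6.

[17; 6, 1, 4, 1, 6, 34]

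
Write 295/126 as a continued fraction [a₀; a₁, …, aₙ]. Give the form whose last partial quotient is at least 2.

[2; 2, 1, 13, 3]

295 = 2·126 + 43
126 = 2·43 + 40
43 = 1·40 + 3
40 = 13·3 + 1
3 = 3·1 + 0  (stop)
So 295/126 = [2; 2, 1, 13, 3].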